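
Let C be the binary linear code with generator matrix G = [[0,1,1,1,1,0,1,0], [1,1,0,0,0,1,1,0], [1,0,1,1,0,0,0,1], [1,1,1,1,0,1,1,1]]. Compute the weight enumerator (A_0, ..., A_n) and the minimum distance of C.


Weight distribution: A_0 = 1, A_1 = 1, A_3 = 3, A_4 = 5, A_5 = 3, A_6 = 2, A_7 = 1. Minimum distance d = 1.

Enumerate all 2^4 = 16 messages m ∈ F_2^4.
For each, compute codeword c = mG in F_2^8, then tally its weight.
  m = 0000 → c = 00000000, weight = 0.
  m = 1000 → c = 01111010, weight = 5.
  m = 0100 → c = 11000110, weight = 4.
  m = 1100 → c = 10111100, weight = 5.
  m = 0010 → c = 10110001, weight = 4.
  m = 1010 → c = 11001011, weight = 5.
  m = 0110 → c = 01110111, weight = 6.
  m = 1110 → c = 00001101, weight = 3.
  m = 0001 → c = 11110111, weight = 7.
  m = 1001 → c = 10001101, weight = 4.
  m = 0101 → c = 00110001, weight = 3.
  m = 1101 → c = 01001011, weight = 4.
  m = 0011 → c = 01000110, weight = 3.
  m = 1011 → c = 00111100, weight = 4.
  m = 0111 → c = 10000000, weight = 1.
  m = 1111 → c = 11111010, weight = 6.
Tally weights:
  weight 0: 1 codewords.
  weight 1: 1 codewords.
  weight 3: 3 codewords.
  weight 4: 5 codewords.
  weight 5: 3 codewords.
  weight 6: 2 codewords.
  weight 7: 1 codewords.
Minimum distance d = smallest w > 0 with A_w > 0 = 1.
Sanity: Σ A_w = 16 = 2^4 = 16 ✓.


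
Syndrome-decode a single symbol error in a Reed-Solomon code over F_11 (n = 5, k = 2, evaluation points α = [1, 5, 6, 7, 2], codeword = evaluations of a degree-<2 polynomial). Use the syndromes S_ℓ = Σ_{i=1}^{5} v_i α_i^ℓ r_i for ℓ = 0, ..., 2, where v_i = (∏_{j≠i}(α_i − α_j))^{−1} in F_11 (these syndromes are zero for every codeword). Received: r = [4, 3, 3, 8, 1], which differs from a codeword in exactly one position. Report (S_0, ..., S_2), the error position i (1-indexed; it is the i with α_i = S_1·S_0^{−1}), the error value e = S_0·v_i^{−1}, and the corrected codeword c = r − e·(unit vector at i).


S = (7, 9, 10), error at position 3, error magnitude e = 3, c = [4, 3, 0, 8, 1].

Step 1: column multipliers v_i = (∏_{j≠i}(α_i − α_j))^{−1} mod 11.
  i = 1 (α = 1): (1−5)(1−6)(1−7)(1−2) = (−4)·(−5)·(−6)·(−1) = 120 ≡ 10, so v_1 = 10^{−1} = 10 (mod 11).
  i = 2 (α = 5): (5−1)(5−6)(5−7)(5−2) = 4·(−1)·(−2)·3 = 24 ≡ 2, so v_2 = 2^{−1} = 6 (mod 11).
  i = 3 (α = 6): (6−1)(6−5)(6−7)(6−2) = 5·1·(−1)·4 = −20 ≡ 2, so v_3 = 2^{−1} = 6 (mod 11).
  i = 4 (α = 7): (7−1)(7−5)(7−6)(7−2) = 6·2·1·5 = 60 ≡ 5, so v_4 = 5^{−1} = 9 (mod 11).
  i = 5 (α = 2): (2−1)(2−5)(2−6)(2−7) = 1·(−3)·(−4)·(−5) = −60 ≡ 6, so v_5 = 6^{−1} = 2 (mod 11).
  v = [10, 6, 6, 9, 2].
Step 2: syndromes of r = [4, 3, 3, 8, 1] (all sums mod 11).
  S_0 = Σ v_i r_i = 10·4 + 6·3 + 6·3 + 9·8 + 2·1 = 150 ≡ 7.
  S_1 = Σ v_i α_i r_i = 10·1·4 + 6·5·3 + 6·6·3 + 9·7·8 + 2·2·1 = 746 ≡ 9.
  α_i^2 mod 11 = [1, 3, 3, 5, 4].
  S_2 = Σ v_i α_i^2 r_i = 10·1·4 + 6·3·3 + 6·3·3 + 9·5·8 + 2·4·1 = 516 ≡ 10.
  S = (7, 9, 10) ≠ 0, so r is not a codeword (an error is present).
Step 3: locate the error. For a single error e at position i, S_ℓ = v_i·e·α_i^ℓ, so α_err = S_1/S_0.
  S_0^{−1} = 7^{−1} = 8 (mod 11), so α_err = 9·8 = 72 ≡ 6 = α_3. Error position i = 3.
  Consistency check: S_2/S_1 = 10·5 = 50 ≡ 6 = α_err ✓ (single-error assumption holds).
Step 4: error magnitude e = S_0/v_3 = S_0·∏_{j≠3}(α_3 − α_j) = 7·2 = 14 ≡ 3 (mod 11).
Step 5: correct position 3: c_3 = r_3 − e = 3 − 3 ≡ 0 (mod 11). Hence c = [4, 3, 0, 8, 1].
  Check: interpolating c through the α_i gives m(x) = 7 + 8·x (degree < 2) with m(α_i) = c_i for every i, so c is indeed a codeword.


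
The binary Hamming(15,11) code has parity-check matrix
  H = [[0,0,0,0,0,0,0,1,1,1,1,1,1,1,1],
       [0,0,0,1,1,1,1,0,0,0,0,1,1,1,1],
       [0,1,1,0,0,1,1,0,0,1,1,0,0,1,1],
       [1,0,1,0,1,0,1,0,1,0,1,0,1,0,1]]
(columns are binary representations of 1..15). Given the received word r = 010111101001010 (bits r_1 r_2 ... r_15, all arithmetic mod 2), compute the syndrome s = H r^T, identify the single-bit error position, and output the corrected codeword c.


s = (1, 0, 0, 1)^T, error position = 9, corrected codeword c = 010111100001010

Compute s = H r^T mod 2 one row at a time:
  s_1 = 0 + 1 + 0 + 0 + 1 + 0 + 1 + 0 = 3 ≡ 1 (mod 2).
  s_2 = 1 + 1 + 1 + 1 + 1 + 0 + 1 + 0 = 6 ≡ 0 (mod 2).
  s_3 = 1 + 0 + 1 + 1 + 0 + 0 + 1 + 0 = 4 ≡ 0 (mod 2).
  s_4 = 0 + 0 + 1 + 1 + 1 + 0 + 0 + 0 = 3 ≡ 1 (mod 2).
s = (1, 0, 0, 1)^T — this equals column 9 of H (binary 1001), so error is at position 9.
Correct: flip bit 9 of r = 010111101001010 to get c = 010111100001010.


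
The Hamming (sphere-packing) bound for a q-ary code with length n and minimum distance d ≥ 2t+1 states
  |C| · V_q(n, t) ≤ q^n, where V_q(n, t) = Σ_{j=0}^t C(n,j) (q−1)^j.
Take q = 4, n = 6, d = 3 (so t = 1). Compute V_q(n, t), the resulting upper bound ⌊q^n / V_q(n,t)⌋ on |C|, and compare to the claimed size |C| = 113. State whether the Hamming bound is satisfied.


V_q(n, t) = 19, q^n = 4096, Hamming bound = 215, |C| = 113 ≤ bound (satisfied).

Step 1: Compute V_q(n, t) = Σ_{j=0}^1 C(n, j) (q−1)^j.
  j = 0: C(6,0)·(3)^0 = 1·1 = 1.
  j = 1: C(6,1)·(3)^1 = 6·3 = 18.
  V_q(n, t) = 1 + 18 = 19.
Step 2: q^n = 4^6 = 4096.
Step 3: Hamming bound ⌊q^n / V_q(n,t)⌋ = ⌊4096/19⌋ = 215.
Step 4: Compare |C| = 113 to 215: satisfied.
The claimed |C| lies below the Hamming bound.


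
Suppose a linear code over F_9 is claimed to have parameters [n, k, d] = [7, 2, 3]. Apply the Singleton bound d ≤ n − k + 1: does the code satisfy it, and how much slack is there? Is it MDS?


Singleton RHS = n − k + 1 = 6, slack = 3, bound satisfied, not MDS.

Singleton bound: d ≤ n − k + 1.
Here n = 7, k = 2, so n − k + 1 = 6.
Given d = 3, check d ≤ 6: YES.
Slack = (n − k + 1) − d = 3.
The code is NOT MDS (slack = 3 > 0).
Description: the claimed parameters are [7, 2, 3]_9; such a code would be non-MDS.


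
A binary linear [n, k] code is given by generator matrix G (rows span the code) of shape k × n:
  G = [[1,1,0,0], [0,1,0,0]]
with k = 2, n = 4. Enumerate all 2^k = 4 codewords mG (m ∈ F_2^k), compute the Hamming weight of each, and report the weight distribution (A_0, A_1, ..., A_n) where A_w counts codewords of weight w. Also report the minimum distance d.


Weight distribution: A_0 = 1, A_1 = 2, A_2 = 1. Minimum distance d = 1.

Enumerate all 2^2 = 4 messages m ∈ F_2^2.
For each, compute codeword c = mG in F_2^4, then tally its weight.
  m = 00 → c = 0000, weight = 0.
  m = 10 → c = 1100, weight = 2.
  m = 01 → c = 0100, weight = 1.
  m = 11 → c = 1000, weight = 1.
Tally weights:
  weight 0: 1 codewords.
  weight 1: 2 codewords.
  weight 2: 1 codewords.
Minimum distance d = smallest w > 0 with A_w > 0 = 1.
Sanity: Σ A_w = 4 = 2^2 = 4 ✓.


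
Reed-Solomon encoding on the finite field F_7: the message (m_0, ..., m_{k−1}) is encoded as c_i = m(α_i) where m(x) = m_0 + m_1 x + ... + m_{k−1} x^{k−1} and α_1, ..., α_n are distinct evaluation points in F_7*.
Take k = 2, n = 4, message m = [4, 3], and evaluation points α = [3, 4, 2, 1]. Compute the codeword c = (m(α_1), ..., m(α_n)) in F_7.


c = [6, 2, 3, 0]

Message polynomial: m(x) = 4 + 3·x (mod 7).
For each evaluation point α_i, compute m(α_i) mod 7:
  α_1 = 3: Horner steps 3 → 6, so m(3) = 6.
  α_2 = 4: Horner steps 3 → 2, so m(4) = 2.
  α_3 = 2: Horner steps 3 → 3, so m(2) = 3.
  α_4 = 1: Horner steps 3 → 0, so m(1) = 0.
Codeword c = [6, 2, 3, 0] ∈ F_7^4.


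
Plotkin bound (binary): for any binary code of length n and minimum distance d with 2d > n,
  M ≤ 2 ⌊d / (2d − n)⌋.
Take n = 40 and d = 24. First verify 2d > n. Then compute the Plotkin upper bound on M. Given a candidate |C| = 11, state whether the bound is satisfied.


Plotkin bound M ≤ 6; given |C| = 11 > bound (violated).

Check applicability: 2d = 48, n = 40.
2d − n = 8 > 0, so Plotkin applies.
Compute d/(2d−n) = 24/8 ≈ 3.0000.
⌊d/(2d−n)⌋ = 3.
Plotkin bound: M ≤ 2·3 = 6.
Given |C| = 11, check: VIOLATED.
This |C| is above the Plotkin bound, so no binary code with n = 40, d = 24 and 11 codewords exists.


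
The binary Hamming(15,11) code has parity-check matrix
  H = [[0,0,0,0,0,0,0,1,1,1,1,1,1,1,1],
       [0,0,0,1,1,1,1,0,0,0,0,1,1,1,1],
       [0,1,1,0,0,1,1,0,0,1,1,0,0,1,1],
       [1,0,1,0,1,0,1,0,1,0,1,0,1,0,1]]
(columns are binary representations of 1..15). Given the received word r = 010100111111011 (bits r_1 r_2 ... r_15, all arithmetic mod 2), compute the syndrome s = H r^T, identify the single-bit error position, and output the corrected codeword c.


s = (1, 1, 0, 0)^T, error position = 12, corrected codeword c = 010100111110011

Compute s = H r^T mod 2 one row at a time:
  s_1 = 1 + 1 + 1 + 1 + 1 + 0 + 1 + 1 = 7 ≡ 1 (mod 2).
  s_2 = 1 + 0 + 0 + 1 + 1 + 0 + 1 + 1 = 5 ≡ 1 (mod 2).
  s_3 = 1 + 0 + 0 + 1 + 1 + 1 + 1 + 1 = 6 ≡ 0 (mod 2).
  s_4 = 0 + 0 + 0 + 1 + 1 + 1 + 0 + 1 = 4 ≡ 0 (mod 2).
s = (1, 1, 0, 0)^T — this equals column 12 of H (binary 1100), so error is at position 12.
Correct: flip bit 12 of r = 010100111111011 to get c = 010100111110011.


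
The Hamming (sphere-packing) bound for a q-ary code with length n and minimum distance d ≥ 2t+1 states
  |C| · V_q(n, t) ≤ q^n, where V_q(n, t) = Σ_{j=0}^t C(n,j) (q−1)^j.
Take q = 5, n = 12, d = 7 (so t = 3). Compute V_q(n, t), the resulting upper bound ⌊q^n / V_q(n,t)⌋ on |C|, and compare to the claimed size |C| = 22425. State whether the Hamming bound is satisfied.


V_q(n, t) = 15185, q^n = 244140625, Hamming bound = 16077, |C| = 22425 > bound (violated).

Step 1: Compute V_q(n, t) = Σ_{j=0}^3 C(n, j) (q−1)^j.
  j = 0: C(12,0)·(4)^0 = 1·1 = 1.
  j = 1: C(12,1)·(4)^1 = 12·4 = 48.
  j = 2: C(12,2)·(4)^2 = 66·16 = 1056.
  j = 3: C(12,3)·(4)^3 = 220·64 = 14080.
  V_q(n, t) = 1 + 48 + 1056 + 14080 = 15185.
Step 2: q^n = 5^12 = 244140625.
Step 3: Hamming bound ⌊q^n / V_q(n,t)⌋ = ⌊244140625/15185⌋ = 16077.
Step 4: Compare |C| = 22425 to 16077: violated.
The claimed |C| lies above the Hamming bound, so no 5-ary code of length 12 with d ≥ 7 can have 22425 codewords.


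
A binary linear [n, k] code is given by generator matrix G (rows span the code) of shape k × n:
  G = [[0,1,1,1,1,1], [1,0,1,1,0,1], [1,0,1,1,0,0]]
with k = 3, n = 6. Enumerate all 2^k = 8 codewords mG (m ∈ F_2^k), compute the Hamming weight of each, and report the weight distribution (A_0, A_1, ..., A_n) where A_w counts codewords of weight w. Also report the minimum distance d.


Weight distribution: A_0 = 1, A_1 = 1, A_3 = 2, A_4 = 3, A_5 = 1. Minimum distance d = 1.

Enumerate all 2^3 = 8 messages m ∈ F_2^3.
For each, compute codeword c = mG in F_2^6, then tally its weight.
  m = 000 → c = 000000, weight = 0.
  m = 100 → c = 011111, weight = 5.
  m = 010 → c = 101101, weight = 4.
  m = 110 → c = 110010, weight = 3.
  m = 001 → c = 101100, weight = 3.
  m = 101 → c = 110011, weight = 4.
  m = 011 → c = 000001, weight = 1.
  m = 111 → c = 011110, weight = 4.
Tally weights:
  weight 0: 1 codewords.
  weight 1: 1 codewords.
  weight 3: 2 codewords.
  weight 4: 3 codewords.
  weight 5: 1 codewords.
Minimum distance d = smallest w > 0 with A_w > 0 = 1.
Sanity: Σ A_w = 8 = 2^3 = 8 ✓.


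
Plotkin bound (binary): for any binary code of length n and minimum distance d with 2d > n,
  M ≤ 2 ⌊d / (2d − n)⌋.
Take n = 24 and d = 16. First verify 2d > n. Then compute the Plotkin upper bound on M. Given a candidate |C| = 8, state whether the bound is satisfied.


Plotkin bound M ≤ 4; given |C| = 8 > bound (violated).

Check applicability: 2d = 32, n = 24.
2d − n = 8 > 0, so Plotkin applies.
Compute d/(2d−n) = 16/8 ≈ 2.0000.
⌊d/(2d−n)⌋ = 2.
Plotkin bound: M ≤ 2·2 = 4.
Given |C| = 8, check: VIOLATED.
This |C| is above the Plotkin bound, so no binary code with n = 24, d = 16 and 8 codewords exists.


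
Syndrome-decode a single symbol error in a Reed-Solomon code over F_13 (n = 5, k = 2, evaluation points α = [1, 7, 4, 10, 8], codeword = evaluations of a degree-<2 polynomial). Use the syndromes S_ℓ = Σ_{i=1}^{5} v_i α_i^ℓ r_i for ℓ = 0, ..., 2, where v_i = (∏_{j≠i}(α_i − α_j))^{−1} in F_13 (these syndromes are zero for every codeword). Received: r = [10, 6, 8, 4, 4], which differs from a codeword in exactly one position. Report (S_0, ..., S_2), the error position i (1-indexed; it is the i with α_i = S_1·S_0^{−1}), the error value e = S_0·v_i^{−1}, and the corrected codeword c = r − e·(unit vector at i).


S = (9, 7, 4), error at position 5, error magnitude e = 3, c = [10, 6, 8, 4, 1].

Step 1: column multipliers v_i = (∏_{j≠i}(α_i − α_j))^{−1} mod 13.
  i = 1 (α = 1): (1−7)(1−4)(1−10)(1−8) = (−6)·(−3)·(−9)·(−7) = 1134 ≡ 3, so v_1 = 3^{−1} = 9 (mod 13).
  i = 2 (α = 7): (7−1)(7−4)(7−10)(7−8) = 6·3·(−3)·(−1) = 54 ≡ 2, so v_2 = 2^{−1} = 7 (mod 13).
  i = 3 (α = 4): (4−1)(4−7)(4−10)(4−8) = 3·(−3)·(−6)·(−4) = −216 ≡ 5, so v_3 = 5^{−1} = 8 (mod 13).
  i = 4 (α = 10): (10−1)(10−7)(10−4)(10−8) = 9·3·6·2 = 324 ≡ 12, so v_4 = 12^{−1} = 12 (mod 13).
  i = 5 (α = 8): (8−1)(8−7)(8−4)(8−10) = 7·1·4·(−2) = −56 ≡ 9, so v_5 = 9^{−1} = 3 (mod 13).
  v = [9, 7, 8, 12, 3].
Step 2: syndromes of r = [10, 6, 8, 4, 4] (all sums mod 13).
  S_0 = Σ v_i r_i = 9·10 + 7·6 + 8·8 + 12·4 + 3·4 = 256 ≡ 9.
  S_1 = Σ v_i α_i r_i = 9·1·10 + 7·7·6 + 8·4·8 + 12·10·4 + 3·8·4 = 1216 ≡ 7.
  α_i^2 mod 13 = [1, 10, 3, 9, 12].
  S_2 = Σ v_i α_i^2 r_i = 9·1·10 + 7·10·6 + 8·3·8 + 12·9·4 + 3·12·4 = 1278 ≡ 4.
  S = (9, 7, 4) ≠ 0, so r is not a codeword (an error is present).
Step 3: locate the error. For a single error e at position i, S_ℓ = v_i·e·α_i^ℓ, so α_err = S_1/S_0.
  S_0^{−1} = 9^{−1} = 3 (mod 13), so α_err = 7·3 = 21 ≡ 8 = α_5. Error position i = 5.
  Consistency check: S_2/S_1 = 4·2 = 8 ≡ 8 = α_err ✓ (single-error assumption holds).
Step 4: error magnitude e = S_0/v_5 = S_0·∏_{j≠5}(α_5 − α_j) = 9·9 = 81 ≡ 3 (mod 13).
Step 5: correct position 5: c_5 = r_5 − e = 4 − 3 ≡ 1 (mod 13). Hence c = [10, 6, 8, 4, 1].
  Check: interpolating c through the α_i gives m(x) = 2 + 8·x (degree < 2) with m(α_i) = c_i for every i, so c is indeed a codeword.


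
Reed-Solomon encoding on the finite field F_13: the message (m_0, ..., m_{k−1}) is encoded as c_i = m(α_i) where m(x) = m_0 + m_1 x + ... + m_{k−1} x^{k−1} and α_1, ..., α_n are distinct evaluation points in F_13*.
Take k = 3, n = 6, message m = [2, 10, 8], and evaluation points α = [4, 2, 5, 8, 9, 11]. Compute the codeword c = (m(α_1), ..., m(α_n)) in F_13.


c = [1, 2, 5, 9, 12, 1]

Message polynomial: m(x) = 2 + 10·x + 8·x^2 (mod 13).
For each evaluation point α_i, compute m(α_i) mod 13:
  α_1 = 4: Horner steps 8 → 3 → 1, so m(4) = 1.
  α_2 = 2: Horner steps 8 → 0 → 2, so m(2) = 2.
  α_3 = 5: Horner steps 8 → 11 → 5, so m(5) = 5.
  α_4 = 8: Horner steps 8 → 9 → 9, so m(8) = 9.
  α_5 = 9: Horner steps 8 → 4 → 12, so m(9) = 12.
  α_6 = 11: Horner steps 8 → 7 → 1, so m(11) = 1.
Codeword c = [1, 2, 5, 9, 12, 1] ∈ F_13^6.


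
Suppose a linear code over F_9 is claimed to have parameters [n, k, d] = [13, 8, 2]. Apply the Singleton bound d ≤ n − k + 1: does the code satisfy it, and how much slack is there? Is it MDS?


Singleton RHS = n − k + 1 = 6, slack = 4, bound satisfied, not MDS.

Singleton bound: d ≤ n − k + 1.
Here n = 13, k = 8, so n − k + 1 = 6.
Given d = 2, check d ≤ 6: YES.
Slack = (n − k + 1) − d = 4.
The code is NOT MDS (slack = 4 > 0).
Description: the claimed parameters are [13, 8, 2]_9; such a code would be non-MDS.


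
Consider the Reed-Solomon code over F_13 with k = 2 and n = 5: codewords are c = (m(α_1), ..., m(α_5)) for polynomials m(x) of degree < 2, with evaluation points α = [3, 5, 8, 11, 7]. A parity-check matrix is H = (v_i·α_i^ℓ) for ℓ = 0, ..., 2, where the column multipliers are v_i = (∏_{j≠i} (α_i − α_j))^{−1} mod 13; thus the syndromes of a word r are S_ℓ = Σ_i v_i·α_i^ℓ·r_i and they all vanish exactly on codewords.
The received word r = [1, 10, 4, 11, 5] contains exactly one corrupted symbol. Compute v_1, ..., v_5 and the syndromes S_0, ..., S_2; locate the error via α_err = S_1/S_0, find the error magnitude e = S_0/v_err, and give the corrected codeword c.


S = (2, 1, 7), error at position 5, error magnitude e = 12, c = [1, 10, 4, 11, 6].

Step 1: column multipliers v_i = (∏_{j≠i}(α_i − α_j))^{−1} mod 13.
  i = 1 (α = 3): (3−5)(3−8)(3−11)(3−7) = (−2)·(−5)·(−8)·(−4) = 320 ≡ 8, so v_1 = 8^{−1} = 5 (mod 13).
  i = 2 (α = 5): (5−3)(5−8)(5−11)(5−7) = 2·(−3)·(−6)·(−2) = −72 ≡ 6, so v_2 = 6^{−1} = 11 (mod 13).
  i = 3 (α = 8): (8−3)(8−5)(8−11)(8−7) = 5·3·(−3)·1 = −45 ≡ 7, so v_3 = 7^{−1} = 2 (mod 13).
  i = 4 (α = 11): (11−3)(11−5)(11−8)(11−7) = 8·6·3·4 = 576 ≡ 4, so v_4 = 4^{−1} = 10 (mod 13).
  i = 5 (α = 7): (7−3)(7−5)(7−8)(7−11) = 4·2·(−1)·(−4) = 32 ≡ 6, so v_5 = 6^{−1} = 11 (mod 13).
  v = [5, 11, 2, 10, 11].
Step 2: syndromes of r = [1, 10, 4, 11, 5] (all sums mod 13).
  S_0 = Σ v_i r_i = 5·1 + 11·10 + 2·4 + 10·11 + 11·5 = 288 ≡ 2.
  S_1 = Σ v_i α_i r_i = 5·3·1 + 11·5·10 + 2·8·4 + 10·11·11 + 11·7·5 = 2224 ≡ 1.
  α_i^2 mod 13 = [9, 12, 12, 4, 10].
  S_2 = Σ v_i α_i^2 r_i = 5·9·1 + 11·12·10 + 2·12·4 + 10·4·11 + 11·10·5 = 2451 ≡ 7.
  S = (2, 1, 7) ≠ 0, so r is not a codeword (an error is present).
Step 3: locate the error. For a single error e at position i, S_ℓ = v_i·e·α_i^ℓ, so α_err = S_1/S_0.
  S_0^{−1} = 2^{−1} = 7 (mod 13), so α_err = 1·7 = 7 ≡ 7 = α_5. Error position i = 5.
  Consistency check: S_2/S_1 = 7·1 = 7 ≡ 7 = α_err ✓ (single-error assumption holds).
Step 4: error magnitude e = S_0/v_5 = S_0·∏_{j≠5}(α_5 − α_j) = 2·6 = 12 ≡ 12 (mod 13).
Step 5: correct position 5: c_5 = r_5 − e = 5 − 12 ≡ 6 (mod 13). Hence c = [1, 10, 4, 11, 6].
  Check: interpolating c through the α_i gives m(x) = 7 + 11·x (degree < 2) with m(α_i) = c_i for every i, so c is indeed a codeword.


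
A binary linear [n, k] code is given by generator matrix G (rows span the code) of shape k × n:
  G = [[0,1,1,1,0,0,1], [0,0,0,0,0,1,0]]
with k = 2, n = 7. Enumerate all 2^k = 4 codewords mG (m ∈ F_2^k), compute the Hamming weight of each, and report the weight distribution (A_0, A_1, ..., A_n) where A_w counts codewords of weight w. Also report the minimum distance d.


Weight distribution: A_0 = 1, A_1 = 1, A_4 = 1, A_5 = 1. Minimum distance d = 1.

Enumerate all 2^2 = 4 messages m ∈ F_2^2.
For each, compute codeword c = mG in F_2^7, then tally its weight.
  m = 00 → c = 0000000, weight = 0.
  m = 10 → c = 0111001, weight = 4.
  m = 01 → c = 0000010, weight = 1.
  m = 11 → c = 0111011, weight = 5.
Tally weights:
  weight 0: 1 codewords.
  weight 1: 1 codewords.
  weight 4: 1 codewords.
  weight 5: 1 codewords.
Minimum distance d = smallest w > 0 with A_w > 0 = 1.
Sanity: Σ A_w = 4 = 2^2 = 4 ✓.


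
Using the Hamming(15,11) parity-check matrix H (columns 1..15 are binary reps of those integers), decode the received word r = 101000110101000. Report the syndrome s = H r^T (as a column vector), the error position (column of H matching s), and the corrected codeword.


s = (1, 0, 1, 1)^T, error position = 11, corrected codeword c = 101000110111000

Compute s = H r^T mod 2 one row at a time:
  s_1 = 1 + 0 + 1 + 0 + 1 + 0 + 0 + 0 = 3 ≡ 1 (mod 2).
  s_2 = 0 + 0 + 0 + 1 + 1 + 0 + 0 + 0 = 2 ≡ 0 (mod 2).
  s_3 = 0 + 1 + 0 + 1 + 1 + 0 + 0 + 0 = 3 ≡ 1 (mod 2).
  s_4 = 1 + 1 + 0 + 1 + 0 + 0 + 0 + 0 = 3 ≡ 1 (mod 2).
s = (1, 0, 1, 1)^T — this equals column 11 of H (binary 1011), so error is at position 11.
Correct: flip bit 11 of r = 101000110101000 to get c = 101000110111000.


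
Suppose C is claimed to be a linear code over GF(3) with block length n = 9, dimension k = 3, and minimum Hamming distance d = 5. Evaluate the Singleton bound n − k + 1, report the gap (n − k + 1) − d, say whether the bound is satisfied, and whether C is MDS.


Singleton RHS = n − k + 1 = 7, slack = 2, bound satisfied, not MDS.

Singleton bound: d ≤ n − k + 1.
Here n = 9, k = 3, so n − k + 1 = 7.
Given d = 5, check d ≤ 7: YES.
Slack = (n − k + 1) − d = 2.
The code is NOT MDS (slack = 2 > 0).
Description: the claimed parameters are [9, 3, 5]_3; such a code would be non-MDS.


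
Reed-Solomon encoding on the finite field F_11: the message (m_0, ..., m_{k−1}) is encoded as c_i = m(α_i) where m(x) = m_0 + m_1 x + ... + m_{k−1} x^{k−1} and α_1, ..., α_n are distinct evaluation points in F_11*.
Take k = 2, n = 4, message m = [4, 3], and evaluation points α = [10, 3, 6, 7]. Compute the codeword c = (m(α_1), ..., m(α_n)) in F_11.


c = [1, 2, 0, 3]

Message polynomial: m(x) = 4 + 3·x (mod 11).
For each evaluation point α_i, compute m(α_i) mod 11:
  α_1 = 10: Horner steps 3 → 1, so m(10) = 1.
  α_2 = 3: Horner steps 3 → 2, so m(3) = 2.
  α_3 = 6: Horner steps 3 → 0, so m(6) = 0.
  α_4 = 7: Horner steps 3 → 3, so m(7) = 3.
Codeword c = [1, 2, 0, 3] ∈ F_11^4.


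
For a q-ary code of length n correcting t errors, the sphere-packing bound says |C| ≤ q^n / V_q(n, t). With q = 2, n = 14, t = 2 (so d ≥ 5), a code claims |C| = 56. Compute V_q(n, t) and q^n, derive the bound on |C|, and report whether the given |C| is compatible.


V_q(n, t) = 106, q^n = 16384, Hamming bound = 154, |C| = 56 ≤ bound (satisfied).

Step 1: Compute V_q(n, t) = Σ_{j=0}^2 C(n, j) (q−1)^j.
  j = 0: C(14,0)·(1)^0 = 1·1 = 1.
  j = 1: C(14,1)·(1)^1 = 14·1 = 14.
  j = 2: C(14,2)·(1)^2 = 91·1 = 91.
  V_q(n, t) = 1 + 14 + 91 = 106.
Step 2: q^n = 2^14 = 16384.
Step 3: Hamming bound ⌊q^n / V_q(n,t)⌋ = ⌊16384/106⌋ = 154.
Step 4: Compare |C| = 56 to 154: satisfied.
The claimed |C| lies below the Hamming bound.


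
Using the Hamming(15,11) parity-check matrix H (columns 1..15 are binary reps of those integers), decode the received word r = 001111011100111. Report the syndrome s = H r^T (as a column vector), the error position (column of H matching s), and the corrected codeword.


s = (0, 0, 1, 1)^T, error position = 3, corrected codeword c = 000111011100111

Compute s = H r^T mod 2 one row at a time:
  s_1 = 1 + 1 + 1 + 0 + 0 + 1 + 1 + 1 = 6 ≡ 0 (mod 2).
  s_2 = 1 + 1 + 1 + 0 + 0 + 1 + 1 + 1 = 6 ≡ 0 (mod 2).
  s_3 = 0 + 1 + 1 + 0 + 1 + 0 + 1 + 1 = 5 ≡ 1 (mod 2).
  s_4 = 0 + 1 + 1 + 0 + 1 + 0 + 1 + 1 = 5 ≡ 1 (mod 2).
s = (0, 0, 1, 1)^T — this equals column 3 of H (binary 0011), so error is at position 3.
Correct: flip bit 3 of r = 001111011100111 to get c = 000111011100111.


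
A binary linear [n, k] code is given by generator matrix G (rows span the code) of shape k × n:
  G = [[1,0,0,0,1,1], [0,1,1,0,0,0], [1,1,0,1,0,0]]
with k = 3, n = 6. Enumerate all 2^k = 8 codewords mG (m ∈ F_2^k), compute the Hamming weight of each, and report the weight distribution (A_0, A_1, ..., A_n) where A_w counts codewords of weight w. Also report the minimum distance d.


Weight distribution: A_0 = 1, A_2 = 1, A_3 = 3, A_4 = 2, A_5 = 1. Minimum distance d = 2.

Enumerate all 2^3 = 8 messages m ∈ F_2^3.
For each, compute codeword c = mG in F_2^6, then tally its weight.
  m = 000 → c = 000000, weight = 0.
  m = 100 → c = 100011, weight = 3.
  m = 010 → c = 011000, weight = 2.
  m = 110 → c = 111011, weight = 5.
  m = 001 → c = 110100, weight = 3.
  m = 101 → c = 010111, weight = 4.
  m = 011 → c = 101100, weight = 3.
  m = 111 → c = 001111, weight = 4.
Tally weights:
  weight 0: 1 codewords.
  weight 2: 1 codewords.
  weight 3: 3 codewords.
  weight 4: 2 codewords.
  weight 5: 1 codewords.
Minimum distance d = smallest w > 0 with A_w > 0 = 2.
Sanity: Σ A_w = 8 = 2^3 = 8 ✓.


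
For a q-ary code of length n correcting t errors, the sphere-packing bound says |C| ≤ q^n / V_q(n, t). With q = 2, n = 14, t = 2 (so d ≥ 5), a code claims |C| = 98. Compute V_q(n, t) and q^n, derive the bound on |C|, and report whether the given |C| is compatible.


V_q(n, t) = 106, q^n = 16384, Hamming bound = 154, |C| = 98 ≤ bound (satisfied).

Step 1: Compute V_q(n, t) = Σ_{j=0}^2 C(n, j) (q−1)^j.
  j = 0: C(14,0)·(1)^0 = 1·1 = 1.
  j = 1: C(14,1)·(1)^1 = 14·1 = 14.
  j = 2: C(14,2)·(1)^2 = 91·1 = 91.
  V_q(n, t) = 1 + 14 + 91 = 106.
Step 2: q^n = 2^14 = 16384.
Step 3: Hamming bound ⌊q^n / V_q(n,t)⌋ = ⌊16384/106⌋ = 154.
Step 4: Compare |C| = 98 to 154: satisfied.
The claimed |C| lies below the Hamming bound.


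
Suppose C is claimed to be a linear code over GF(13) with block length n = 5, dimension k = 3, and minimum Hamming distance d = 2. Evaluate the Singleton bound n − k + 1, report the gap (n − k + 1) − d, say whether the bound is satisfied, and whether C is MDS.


Singleton RHS = n − k + 1 = 3, slack = 1, bound satisfied, not MDS.

Singleton bound: d ≤ n − k + 1.
Here n = 5, k = 3, so n − k + 1 = 3.
Given d = 2, check d ≤ 3: YES.
Slack = (n − k + 1) − d = 1.
The code is NOT MDS (slack = 1 > 0).
Description: the claimed parameters are [5, 3, 2]_13; such a code would be non-MDS.


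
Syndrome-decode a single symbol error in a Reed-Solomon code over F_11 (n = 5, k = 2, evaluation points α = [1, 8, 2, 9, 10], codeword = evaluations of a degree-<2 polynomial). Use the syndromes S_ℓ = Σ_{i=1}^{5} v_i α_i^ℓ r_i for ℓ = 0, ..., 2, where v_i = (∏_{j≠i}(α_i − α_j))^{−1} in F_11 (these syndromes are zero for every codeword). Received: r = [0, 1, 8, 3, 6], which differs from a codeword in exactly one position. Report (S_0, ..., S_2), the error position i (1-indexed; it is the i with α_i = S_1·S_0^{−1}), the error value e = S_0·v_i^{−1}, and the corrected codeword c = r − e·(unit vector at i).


S = (6, 10, 2), error at position 4, error magnitude e = 5, c = [0, 1, 8, 9, 6].

Step 1: column multipliers v_i = (∏_{j≠i}(α_i − α_j))^{−1} mod 11.
  i = 1 (α = 1): (1−8)(1−2)(1−9)(1−10) = (−7)·(−1)·(−8)·(−9) = 504 ≡ 9, so v_1 = 9^{−1} = 5 (mod 11).
  i = 2 (α = 8): (8−1)(8−2)(8−9)(8−10) = 7·6·(−1)·(−2) = 84 ≡ 7, so v_2 = 7^{−1} = 8 (mod 11).
  i = 3 (α = 2): (2−1)(2−8)(2−9)(2−10) = 1·(−6)·(−7)·(−8) = −336 ≡ 5, so v_3 = 5^{−1} = 9 (mod 11).
  i = 4 (α = 9): (9−1)(9−8)(9−2)(9−10) = 8·1·7·(−1) = −56 ≡ 10, so v_4 = 10^{−1} = 10 (mod 11).
  i = 5 (α = 10): (10−1)(10−8)(10−2)(10−9) = 9·2·8·1 = 144 ≡ 1, so v_5 = 1^{−1} = 1 (mod 11).
  v = [5, 8, 9, 10, 1].
Step 2: syndromes of r = [0, 1, 8, 3, 6] (all sums mod 11).
  S_0 = Σ v_i r_i = 5·0 + 8·1 + 9·8 + 10·3 + 1·6 = 116 ≡ 6.
  S_1 = Σ v_i α_i r_i = 5·1·0 + 8·8·1 + 9·2·8 + 10·9·3 + 1·10·6 = 538 ≡ 10.
  α_i^2 mod 11 = [1, 9, 4, 4, 1].
  S_2 = Σ v_i α_i^2 r_i = 5·1·0 + 8·9·1 + 9·4·8 + 10·4·3 + 1·1·6 = 486 ≡ 2.
  S = (6, 10, 2) ≠ 0, so r is not a codeword (an error is present).
Step 3: locate the error. For a single error e at position i, S_ℓ = v_i·e·α_i^ℓ, so α_err = S_1/S_0.
  S_0^{−1} = 6^{−1} = 2 (mod 11), so α_err = 10·2 = 20 ≡ 9 = α_4. Error position i = 4.
  Consistency check: S_2/S_1 = 2·10 = 20 ≡ 9 = α_err ✓ (single-error assumption holds).
Step 4: error magnitude e = S_0/v_4 = S_0·∏_{j≠4}(α_4 − α_j) = 6·10 = 60 ≡ 5 (mod 11).
Step 5: correct position 4: c_4 = r_4 − e = 3 − 5 ≡ 9 (mod 11). Hence c = [0, 1, 8, 9, 6].
  Check: interpolating c through the α_i gives m(x) = 3 + 8·x (degree < 2) with m(α_i) = c_i for every i, so c is indeed a codeword.


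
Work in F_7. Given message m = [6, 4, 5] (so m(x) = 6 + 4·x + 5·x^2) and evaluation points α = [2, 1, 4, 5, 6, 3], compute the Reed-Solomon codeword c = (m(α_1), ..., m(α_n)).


c = [6, 1, 4, 4, 0, 0]

Message polynomial: m(x) = 6 + 4·x + 5·x^2 (mod 7).
For each evaluation point α_i, compute m(α_i) mod 7:
  α_1 = 2: Horner steps 5 → 0 → 6, so m(2) = 6.
  α_2 = 1: Horner steps 5 → 2 → 1, so m(1) = 1.
  α_3 = 4: Horner steps 5 → 3 → 4, so m(4) = 4.
  α_4 = 5: Horner steps 5 → 1 → 4, so m(5) = 4.
  α_5 = 6: Horner steps 5 → 6 → 0, so m(6) = 0.
  α_6 = 3: Horner steps 5 → 5 → 0, so m(3) = 0.
Codeword c = [6, 1, 4, 4, 0, 0] ∈ F_7^6.


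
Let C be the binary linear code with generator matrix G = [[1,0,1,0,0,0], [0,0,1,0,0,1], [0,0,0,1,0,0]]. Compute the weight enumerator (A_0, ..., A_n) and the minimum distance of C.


Weight distribution: A_0 = 1, A_1 = 1, A_2 = 3, A_3 = 3. Minimum distance d = 1.

Enumerate all 2^3 = 8 messages m ∈ F_2^3.
For each, compute codeword c = mG in F_2^6, then tally its weight.
  m = 000 → c = 000000, weight = 0.
  m = 100 → c = 101000, weight = 2.
  m = 010 → c = 001001, weight = 2.
  m = 110 → c = 100001, weight = 2.
  m = 001 → c = 000100, weight = 1.
  m = 101 → c = 101100, weight = 3.
  m = 011 → c = 001101, weight = 3.
  m = 111 → c = 100101, weight = 3.
Tally weights:
  weight 0: 1 codewords.
  weight 1: 1 codewords.
  weight 2: 3 codewords.
  weight 3: 3 codewords.
Minimum distance d = smallest w > 0 with A_w > 0 = 1.
Sanity: Σ A_w = 8 = 2^3 = 8 ✓.


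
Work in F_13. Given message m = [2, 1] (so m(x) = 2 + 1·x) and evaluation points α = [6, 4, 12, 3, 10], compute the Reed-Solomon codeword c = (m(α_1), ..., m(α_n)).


c = [8, 6, 1, 5, 12]

Message polynomial: m(x) = 2 + 1·x (mod 13).
For each evaluation point α_i, compute m(α_i) mod 13:
  α_1 = 6: Horner steps 1 → 8, so m(6) = 8.
  α_2 = 4: Horner steps 1 → 6, so m(4) = 6.
  α_3 = 12: Horner steps 1 → 1, so m(12) = 1.
  α_4 = 3: Horner steps 1 → 5, so m(3) = 5.
  α_5 = 10: Horner steps 1 → 12, so m(10) = 12.
Codeword c = [8, 6, 1, 5, 12] ∈ F_13^5.


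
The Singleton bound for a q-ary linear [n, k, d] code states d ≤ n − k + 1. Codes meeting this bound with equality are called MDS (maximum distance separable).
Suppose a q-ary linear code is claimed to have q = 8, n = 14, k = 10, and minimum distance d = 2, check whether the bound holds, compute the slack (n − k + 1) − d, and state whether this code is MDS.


Singleton RHS = n − k + 1 = 5, slack = 3, bound satisfied, not MDS.

Singleton bound: d ≤ n − k + 1.
Here n = 14, k = 10, so n − k + 1 = 5.
Given d = 2, check d ≤ 5: YES.
Slack = (n − k + 1) − d = 3.
The code is NOT MDS (slack = 3 > 0).
Description: the claimed parameters are [14, 10, 2]_8; such a code would be non-MDS.


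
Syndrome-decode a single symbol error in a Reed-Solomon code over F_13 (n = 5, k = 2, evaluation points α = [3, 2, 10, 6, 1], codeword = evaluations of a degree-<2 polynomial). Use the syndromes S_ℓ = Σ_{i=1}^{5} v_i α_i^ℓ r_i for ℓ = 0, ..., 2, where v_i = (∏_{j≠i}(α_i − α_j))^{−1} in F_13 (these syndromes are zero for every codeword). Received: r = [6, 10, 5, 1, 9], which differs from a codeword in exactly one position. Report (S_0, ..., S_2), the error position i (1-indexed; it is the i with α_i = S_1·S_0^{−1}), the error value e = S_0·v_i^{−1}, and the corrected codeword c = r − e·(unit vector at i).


S = (7, 8, 11), error at position 1, error magnitude e = 8, c = [11, 10, 5, 1, 9].

Step 1: column multipliers v_i = (∏_{j≠i}(α_i − α_j))^{−1} mod 13.
  i = 1 (α = 3): (3−2)(3−10)(3−6)(3−1) = 1·(−7)·(−3)·2 = 42 ≡ 3, so v_1 = 3^{−1} = 9 (mod 13).
  i = 2 (α = 2): (2−3)(2−10)(2−6)(2−1) = (−1)·(−8)·(−4)·1 = −32 ≡ 7, so v_2 = 7^{−1} = 2 (mod 13).
  i = 3 (α = 10): (10−3)(10−2)(10−6)(10−1) = 7·8·4·9 = 2016 ≡ 1, so v_3 = 1^{−1} = 1 (mod 13).
  i = 4 (α = 6): (6−3)(6−2)(6−10)(6−1) = 3·4·(−4)·5 = −240 ≡ 7, so v_4 = 7^{−1} = 2 (mod 13).
  i = 5 (α = 1): (1−3)(1−2)(1−10)(1−6) = (−2)·(−1)·(−9)·(−5) = 90 ≡ 12, so v_5 = 12^{−1} = 12 (mod 13).
  v = [9, 2, 1, 2, 12].
Step 2: syndromes of r = [6, 10, 5, 1, 9] (all sums mod 13).
  S_0 = Σ v_i r_i = 9·6 + 2·10 + 1·5 + 2·1 + 12·9 = 189 ≡ 7.
  S_1 = Σ v_i α_i r_i = 9·3·6 + 2·2·10 + 1·10·5 + 2·6·1 + 12·1·9 = 372 ≡ 8.
  α_i^2 mod 13 = [9, 4, 9, 10, 1].
  S_2 = Σ v_i α_i^2 r_i = 9·9·6 + 2·4·10 + 1·9·5 + 2·10·1 + 12·1·9 = 739 ≡ 11.
  S = (7, 8, 11) ≠ 0, so r is not a codeword (an error is present).
Step 3: locate the error. For a single error e at position i, S_ℓ = v_i·e·α_i^ℓ, so α_err = S_1/S_0.
  S_0^{−1} = 7^{−1} = 2 (mod 13), so α_err = 8·2 = 16 ≡ 3 = α_1. Error position i = 1.
  Consistency check: S_2/S_1 = 11·5 = 55 ≡ 3 = α_err ✓ (single-error assumption holds).
Step 4: error magnitude e = S_0/v_1 = S_0·∏_{j≠1}(α_1 − α_j) = 7·3 = 21 ≡ 8 (mod 13).
Step 5: correct position 1: c_1 = r_1 − e = 6 − 8 ≡ 11 (mod 13). Hence c = [11, 10, 5, 1, 9].
  Check: interpolating c through the α_i gives m(x) = 8 + 1·x (degree < 2) with m(α_i) = c_i for every i, so c is indeed a codeword.


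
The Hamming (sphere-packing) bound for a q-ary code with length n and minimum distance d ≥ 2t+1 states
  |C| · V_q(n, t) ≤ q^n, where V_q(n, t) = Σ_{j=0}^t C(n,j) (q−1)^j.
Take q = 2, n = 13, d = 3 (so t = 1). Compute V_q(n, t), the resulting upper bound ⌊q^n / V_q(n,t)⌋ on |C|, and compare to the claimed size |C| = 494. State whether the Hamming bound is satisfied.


V_q(n, t) = 14, q^n = 8192, Hamming bound = 585, |C| = 494 ≤ bound (satisfied).

Step 1: Compute V_q(n, t) = Σ_{j=0}^1 C(n, j) (q−1)^j.
  j = 0: C(13,0)·(1)^0 = 1·1 = 1.
  j = 1: C(13,1)·(1)^1 = 13·1 = 13.
  V_q(n, t) = 1 + 13 = 14.
Step 2: q^n = 2^13 = 8192.
Step 3: Hamming bound ⌊q^n / V_q(n,t)⌋ = ⌊8192/14⌋ = 585.
Step 4: Compare |C| = 494 to 585: satisfied.
The claimed |C| lies below the Hamming bound.


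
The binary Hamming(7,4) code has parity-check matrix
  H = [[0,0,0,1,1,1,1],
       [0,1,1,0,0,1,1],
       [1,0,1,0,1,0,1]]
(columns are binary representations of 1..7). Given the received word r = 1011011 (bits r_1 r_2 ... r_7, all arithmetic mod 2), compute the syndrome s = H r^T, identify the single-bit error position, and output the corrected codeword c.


s = (1, 1, 1)^T, error position = 7, corrected codeword c = 1011010

Compute s = H r^T mod 2 one row at a time:
  s_1 = 1 + 0 + 1 + 1 = 3 ≡ 1 (mod 2).
  s_2 = 0 + 1 + 1 + 1 = 3 ≡ 1 (mod 2).
  s_3 = 1 + 1 + 0 + 1 = 3 ≡ 1 (mod 2).
s = (1, 1, 1)^T — this equals column 7 of H (binary 111), so error is at position 7.
Correct: flip bit 7 of r = 1011011 to get c = 1011010.


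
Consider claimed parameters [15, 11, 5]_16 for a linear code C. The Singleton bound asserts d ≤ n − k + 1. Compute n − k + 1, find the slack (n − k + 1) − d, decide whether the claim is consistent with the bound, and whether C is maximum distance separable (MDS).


Singleton RHS = n − k + 1 = 5, slack = 0, bound satisfied, MDS.

Singleton bound: d ≤ n − k + 1.
Here n = 15, k = 11, so n − k + 1 = 5.
Given d = 5, check d ≤ 5: YES.
Slack = (n − k + 1) − d = 0.
The code is MDS (slack = 0).
Description: the claimed parameters are [15, 11, 5]_16; such a code would be MDS (meets Singleton bound).


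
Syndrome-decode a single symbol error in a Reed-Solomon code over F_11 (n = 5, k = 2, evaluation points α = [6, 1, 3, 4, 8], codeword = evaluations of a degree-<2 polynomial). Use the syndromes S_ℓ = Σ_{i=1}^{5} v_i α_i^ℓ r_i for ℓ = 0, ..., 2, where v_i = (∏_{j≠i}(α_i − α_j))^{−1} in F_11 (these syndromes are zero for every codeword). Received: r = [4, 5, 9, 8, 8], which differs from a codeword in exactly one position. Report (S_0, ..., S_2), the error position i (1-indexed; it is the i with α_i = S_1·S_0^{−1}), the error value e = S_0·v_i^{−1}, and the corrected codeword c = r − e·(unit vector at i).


S = (4, 5, 9), error at position 4, error magnitude e = 8, c = [4, 5, 9, 0, 8].

Step 1: column multipliers v_i = (∏_{j≠i}(α_i − α_j))^{−1} mod 11.
  i = 1 (α = 6): (6−1)(6−3)(6−4)(6−8) = 5·3·2·(−2) = −60 ≡ 6, so v_1 = 6^{−1} = 2 (mod 11).
  i = 2 (α = 1): (1−6)(1−3)(1−4)(1−8) = (−5)·(−2)·(−3)·(−7) = 210 ≡ 1, so v_2 = 1^{−1} = 1 (mod 11).
  i = 3 (α = 3): (3−6)(3−1)(3−4)(3−8) = (−3)·2·(−1)·(−5) = −30 ≡ 3, so v_3 = 3^{−1} = 4 (mod 11).
  i = 4 (α = 4): (4−6)(4−1)(4−3)(4−8) = (−2)·3·1·(−4) = 24 ≡ 2, so v_4 = 2^{−1} = 6 (mod 11).
  i = 5 (α = 8): (8−6)(8−1)(8−3)(8−4) = 2·7·5·4 = 280 ≡ 5, so v_5 = 5^{−1} = 9 (mod 11).
  v = [2, 1, 4, 6, 9].
Step 2: syndromes of r = [4, 5, 9, 8, 8] (all sums mod 11).
  S_0 = Σ v_i r_i = 2·4 + 1·5 + 4·9 + 6·8 + 9·8 = 169 ≡ 4.
  S_1 = Σ v_i α_i r_i = 2·6·4 + 1·1·5 + 4·3·9 + 6·4·8 + 9·8·8 = 929 ≡ 5.
  α_i^2 mod 11 = [3, 1, 9, 5, 9].
  S_2 = Σ v_i α_i^2 r_i = 2·3·4 + 1·1·5 + 4·9·9 + 6·5·8 + 9·9·8 = 1241 ≡ 9.
  S = (4, 5, 9) ≠ 0, so r is not a codeword (an error is present).
Step 3: locate the error. For a single error e at position i, S_ℓ = v_i·e·α_i^ℓ, so α_err = S_1/S_0.
  S_0^{−1} = 4^{−1} = 3 (mod 11), so α_err = 5·3 = 15 ≡ 4 = α_4. Error position i = 4.
  Consistency check: S_2/S_1 = 9·9 = 81 ≡ 4 = α_err ✓ (single-error assumption holds).
Step 4: error magnitude e = S_0/v_4 = S_0·∏_{j≠4}(α_4 − α_j) = 4·2 = 8 ≡ 8 (mod 11).
Step 5: correct position 4: c_4 = r_4 − e = 8 − 8 ≡ 0 (mod 11). Hence c = [4, 5, 9, 0, 8].
  Check: interpolating c through the α_i gives m(x) = 3 + 2·x (degree < 2) with m(α_i) = c_i for every i, so c is indeed a codeword.


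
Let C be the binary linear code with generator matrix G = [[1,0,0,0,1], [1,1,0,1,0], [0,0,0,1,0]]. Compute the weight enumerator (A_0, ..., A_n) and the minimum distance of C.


Weight distribution: A_0 = 1, A_1 = 1, A_2 = 3, A_3 = 3. Minimum distance d = 1.

Enumerate all 2^3 = 8 messages m ∈ F_2^3.
For each, compute codeword c = mG in F_2^5, then tally its weight.
  m = 000 → c = 00000, weight = 0.
  m = 100 → c = 10001, weight = 2.
  m = 010 → c = 11010, weight = 3.
  m = 110 → c = 01011, weight = 3.
  m = 001 → c = 00010, weight = 1.
  m = 101 → c = 10011, weight = 3.
  m = 011 → c = 11000, weight = 2.
  m = 111 → c = 01001, weight = 2.
Tally weights:
  weight 0: 1 codewords.
  weight 1: 1 codewords.
  weight 2: 3 codewords.
  weight 3: 3 codewords.
Minimum distance d = smallest w > 0 with A_w > 0 = 1.
Sanity: Σ A_w = 8 = 2^3 = 8 ✓.


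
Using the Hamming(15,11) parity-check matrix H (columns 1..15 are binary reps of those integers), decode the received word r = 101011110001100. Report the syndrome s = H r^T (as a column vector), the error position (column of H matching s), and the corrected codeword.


s = (1, 1, 1, 1)^T, error position = 15, corrected codeword c = 101011110001101

Compute s = H r^T mod 2 one row at a time:
  s_1 = 1 + 0 + 0 + 0 + 1 + 1 + 0 + 0 = 3 ≡ 1 (mod 2).
  s_2 = 0 + 1 + 1 + 1 + 1 + 1 + 0 + 0 = 5 ≡ 1 (mod 2).
  s_3 = 0 + 1 + 1 + 1 + 0 + 0 + 0 + 0 = 3 ≡ 1 (mod 2).
  s_4 = 1 + 1 + 1 + 1 + 0 + 0 + 1 + 0 = 5 ≡ 1 (mod 2).
s = (1, 1, 1, 1)^T — this equals column 15 of H (binary 1111), so error is at position 15.
Correct: flip bit 15 of r = 101011110001100 to get c = 101011110001101.


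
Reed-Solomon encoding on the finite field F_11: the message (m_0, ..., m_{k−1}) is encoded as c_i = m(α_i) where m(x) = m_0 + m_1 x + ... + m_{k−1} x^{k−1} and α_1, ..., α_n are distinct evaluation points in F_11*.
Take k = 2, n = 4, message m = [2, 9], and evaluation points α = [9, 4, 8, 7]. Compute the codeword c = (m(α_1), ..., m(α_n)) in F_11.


c = [6, 5, 8, 10]

Message polynomial: m(x) = 2 + 9·x (mod 11).
For each evaluation point α_i, compute m(α_i) mod 11:
  α_1 = 9: Horner steps 9 → 6, so m(9) = 6.
  α_2 = 4: Horner steps 9 → 5, so m(4) = 5.
  α_3 = 8: Horner steps 9 → 8, so m(8) = 8.
  α_4 = 7: Horner steps 9 → 10, so m(7) = 10.
Codeword c = [6, 5, 8, 10] ∈ F_11^4.
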